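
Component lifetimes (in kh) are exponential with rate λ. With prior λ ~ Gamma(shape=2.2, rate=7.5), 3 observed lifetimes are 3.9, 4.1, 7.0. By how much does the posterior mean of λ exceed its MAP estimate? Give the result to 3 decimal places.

0.044

Σ times = 15.0. Posterior: Gamma(shape = 2.2+3 = 5.2, rate = 7.5+15.0 = 22.5).
Mode = (α−1)/β = 4.2/22.5 = 0.187.
Mean = α/β = 5.2/22.5 = 0.231.
Difference = 0.231 − 0.187 = 0.044.
The posterior is right-skewed, so the mean exceeds the mode.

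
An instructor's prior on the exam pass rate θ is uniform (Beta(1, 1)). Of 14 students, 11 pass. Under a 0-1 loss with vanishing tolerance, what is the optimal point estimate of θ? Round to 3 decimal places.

0.786

Posterior: Beta(1+11, 1+3) = Beta(12, 4).
Mode = (12−1)/(12+4−2) = 11/14 = 0.786.
With a flat prior the MAP equals the MLE, 11/14.
Mean = 12/(12+4) = 12/16 = 0.750.
This is the posterior mode — the MAP estimate.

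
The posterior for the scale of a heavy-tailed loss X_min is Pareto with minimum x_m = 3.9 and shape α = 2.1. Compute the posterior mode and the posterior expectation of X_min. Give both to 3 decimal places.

X_min_MAP = 3.900, E[X_min|data] = 7.445

The Pareto density is strictly decreasing on [x_m, ∞), so the mode is x_m = 3.900.
Mean = α·x_m/(α−1) = 2.1·3.9/1.1 = 7.445.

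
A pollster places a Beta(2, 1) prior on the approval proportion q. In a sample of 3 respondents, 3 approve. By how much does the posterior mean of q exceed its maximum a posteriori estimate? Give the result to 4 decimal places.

Posterior: Beta(2+3, 1+0) = Beta(5, 1).
Since β = 1 ≤ 1 and α > 1, the Beta density is monotone increasing on [0,1]; the mode is at 1.
Mean = 5/(5+1) = 0.8333.
Difference = 0.8333 − 1.0000 = -0.1667.

-0.1667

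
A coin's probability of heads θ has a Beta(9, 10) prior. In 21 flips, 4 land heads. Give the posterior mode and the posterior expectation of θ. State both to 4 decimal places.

θ_MAP = 0.3158, E[θ|data] = 0.3250

Posterior: Beta(9+4, 10+17) = Beta(13, 27).
Mode = (13−1)/(13+27−2) = 12/38 = 0.3158.
Mean = 13/(13+27) = 13/40 = 0.3250.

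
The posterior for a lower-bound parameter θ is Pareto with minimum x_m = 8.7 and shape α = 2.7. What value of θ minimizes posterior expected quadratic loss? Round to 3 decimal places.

13.818

The Pareto density is strictly decreasing on [x_m, ∞), so the mode is x_m = 8.700.
Mean = α·x_m/(α−1) = 2.7·8.7/1.7 = 13.818.
Quadratic loss ⇒ the optimal estimator is the posterior mean.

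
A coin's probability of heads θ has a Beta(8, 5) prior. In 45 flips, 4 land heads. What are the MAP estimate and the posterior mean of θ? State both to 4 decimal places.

θ_MAP = 0.1964, E[θ|data] = 0.2069

Posterior: Beta(8+4, 5+41) = Beta(12, 46).
Mode = (12−1)/(12+46−2) = 11/56 = 0.1964.
Mean = 12/(12+46) = 12/58 = 0.2069.
The posterior is right-skewed, so the mean exceeds the mode.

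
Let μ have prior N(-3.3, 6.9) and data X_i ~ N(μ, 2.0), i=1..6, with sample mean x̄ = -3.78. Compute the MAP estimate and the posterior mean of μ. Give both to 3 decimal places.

MAP = -3.758, posterior mean = -3.758

Posterior for μ is Normal. Precision-weighted mean: (1/6.9·-3.3 + 6/2.0·-3.78) / (1/6.9 + 6/2.0) = -3.758.
A Normal posterior is symmetric, so mode = mean.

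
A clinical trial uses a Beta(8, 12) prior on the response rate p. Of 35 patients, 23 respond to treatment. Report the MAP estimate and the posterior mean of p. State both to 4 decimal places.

p_MAP = 0.5660, E[p|data] = 0.5636

Posterior: Beta(8+23, 12+12) = Beta(31, 24).
Mode = (31−1)/(31+24−2) = 30/53 = 0.5660.
Mean = 31/(31+24) = 31/55 = 0.5636.
The mean is pulled below the mode by the posterior's left skew.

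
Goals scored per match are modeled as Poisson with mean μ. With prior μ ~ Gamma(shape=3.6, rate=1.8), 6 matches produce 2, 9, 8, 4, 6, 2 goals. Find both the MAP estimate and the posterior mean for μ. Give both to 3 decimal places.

MAP = 4.308, posterior mean = 4.436

Σ counts = 31. Posterior: Gamma(shape = 3.6+31 = 34.6, rate = 1.8+6 = 7.8).
Mode = (α−1)/β = 33.6/7.8 = 4.308.
Mean = α/β = 34.6/7.8 = 4.436.
Right-skewed posterior ⇒ mode < mean.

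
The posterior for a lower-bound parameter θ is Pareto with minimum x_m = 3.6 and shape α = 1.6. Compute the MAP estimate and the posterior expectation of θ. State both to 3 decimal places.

MAP estimate = 3.600, posterior expectation = 9.600

The Pareto density is strictly decreasing on [x_m, ∞), so the mode is x_m = 3.600.
Mean = α·x_m/(α−1) = 1.6·3.6/0.6 = 9.600.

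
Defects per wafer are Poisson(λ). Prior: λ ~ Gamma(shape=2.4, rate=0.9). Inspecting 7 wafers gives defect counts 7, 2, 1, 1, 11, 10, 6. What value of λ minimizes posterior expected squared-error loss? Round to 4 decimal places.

Σ counts = 38. Posterior: Gamma(shape = 2.4+38 = 40.4, rate = 0.9+7 = 7.9).
Mode = (α−1)/β = 39.4/7.9 = 4.9873.
Mean = α/β = 40.4/7.9 = 5.1139.
Squared-error loss ⇒ the optimal estimator is the posterior mean.

5.1139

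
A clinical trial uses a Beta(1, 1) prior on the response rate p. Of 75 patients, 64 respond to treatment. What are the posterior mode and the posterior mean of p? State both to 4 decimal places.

Posterior: Beta(1+64, 1+11) = Beta(65, 12).
Mode = (65−1)/(65+12−2) = 64/75 = 0.8533.
Mean = 65/(65+12) = 65/77 = 0.8442.

posterior mode = 0.8533, posterior mean = 0.8442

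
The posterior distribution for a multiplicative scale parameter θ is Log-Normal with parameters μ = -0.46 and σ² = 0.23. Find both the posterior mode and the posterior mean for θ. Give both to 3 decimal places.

Mode = exp(μ − σ²) = exp(-0.69) = 0.502.
Mean = exp(μ + σ²/2) = exp(-0.345) = 0.708.
The posterior is right-skewed, so the mean exceeds the mode.

posterior mode = 0.502, posterior mean = 0.708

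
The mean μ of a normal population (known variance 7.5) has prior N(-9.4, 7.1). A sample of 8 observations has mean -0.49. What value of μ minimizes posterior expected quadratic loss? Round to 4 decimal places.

-1.5293

Posterior for μ is Normal. Precision-weighted mean: (1/7.1·-9.4 + 8/7.5·-0.49) / (1/7.1 + 8/7.5) = -1.5293.
A Normal posterior is symmetric, so mode = mean.
Quadratic loss ⇒ the optimal estimator is the posterior mean.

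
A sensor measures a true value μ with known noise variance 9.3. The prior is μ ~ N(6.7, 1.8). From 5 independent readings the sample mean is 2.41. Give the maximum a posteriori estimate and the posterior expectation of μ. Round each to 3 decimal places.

maximum a posteriori estimate = 4.590, posterior expectation = 4.590

Posterior for μ is Normal. Precision-weighted mean: (1/1.8·6.7 + 5/9.3·2.41) / (1/1.8 + 5/9.3) = 4.590.
A Normal posterior is symmetric, so mode = mean.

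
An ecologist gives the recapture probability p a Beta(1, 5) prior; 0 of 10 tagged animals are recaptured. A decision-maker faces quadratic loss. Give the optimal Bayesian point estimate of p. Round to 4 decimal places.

0.0625

Posterior: Beta(1+0, 5+10) = Beta(1, 15).
Since α = 1 ≤ 1 and β > 1, the Beta density is monotone decreasing on [0,1]; the mode is at 0.
Mean = 1/(1+15) = 0.0625.
Quadratic loss ⇒ the optimal estimator is the posterior mean.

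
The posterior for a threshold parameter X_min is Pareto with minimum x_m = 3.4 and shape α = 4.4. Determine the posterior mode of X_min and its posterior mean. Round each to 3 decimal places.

posterior mode = 3.400, posterior mean = 4.400

The Pareto density is strictly decreasing on [x_m, ∞), so the mode is x_m = 3.400.
Mean = α·x_m/(α−1) = 4.4·3.4/3.4 = 4.400.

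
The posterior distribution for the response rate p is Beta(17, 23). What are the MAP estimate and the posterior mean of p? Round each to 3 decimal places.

p_MAP = 0.421, E[p|data] = 0.425

Mode = (17−1)/(17+23−2) = 16/38 = 0.421.
Mean = 17/(17+23) = 17/40 = 0.425.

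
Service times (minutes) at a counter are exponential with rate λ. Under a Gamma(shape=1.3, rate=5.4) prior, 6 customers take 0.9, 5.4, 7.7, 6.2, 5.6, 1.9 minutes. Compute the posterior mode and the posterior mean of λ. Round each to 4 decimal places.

MAP = 0.1903, posterior mean = 0.2205

Σ times = 27.7. Posterior: Gamma(shape = 1.3+6 = 7.3, rate = 5.4+27.7 = 33.1).
Mode = (α−1)/β = 6.3/33.1 = 0.1903.
Mean = α/β = 7.3/33.1 = 0.2205.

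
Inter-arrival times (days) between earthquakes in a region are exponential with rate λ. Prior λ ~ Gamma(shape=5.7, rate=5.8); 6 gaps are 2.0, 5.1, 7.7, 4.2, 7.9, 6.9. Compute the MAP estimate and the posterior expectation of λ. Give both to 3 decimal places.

Σ times = 33.8. Posterior: Gamma(shape = 5.7+6 = 11.7, rate = 5.8+33.8 = 39.6).
Mode = (α−1)/β = 10.7/39.6 = 0.270.
Mean = α/β = 11.7/39.6 = 0.295.

MAP = 0.270, posterior mean = 0.295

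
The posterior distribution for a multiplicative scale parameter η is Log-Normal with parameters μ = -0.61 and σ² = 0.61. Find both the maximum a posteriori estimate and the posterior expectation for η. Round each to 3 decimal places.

Mode = exp(μ − σ²) = exp(-1.22) = 0.295.
Mean = exp(μ + σ²/2) = exp(-0.305) = 0.737.

maximum a posteriori estimate = 0.295, posterior expectation = 0.737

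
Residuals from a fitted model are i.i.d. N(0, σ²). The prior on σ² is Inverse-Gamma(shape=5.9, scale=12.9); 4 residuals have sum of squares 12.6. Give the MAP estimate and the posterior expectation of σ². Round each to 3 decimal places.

Posterior: Inverse-Gamma(shape = 5.9+4/2 = 7.9, scale = 12.9+12.6/2 = 19.2).
Mode = β/(α+1) = 19.2/8.9 = 2.157.
Mean = β/(α−1) = 19.2/6.9 = 2.783.
The mean is pulled above the mode by the posterior's right skew.

σ²_MAP = 2.157, E[σ²|data] = 2.783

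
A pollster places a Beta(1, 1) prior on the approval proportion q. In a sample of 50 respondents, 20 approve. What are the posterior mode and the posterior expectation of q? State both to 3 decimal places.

Posterior: Beta(1+20, 1+30) = Beta(21, 31).
Mode = (21−1)/(21+31−2) = 20/50 = 0.400.
Mean = 21/(21+31) = 21/52 = 0.404.
Right-skewed posterior ⇒ mode < mean.

MAP: 0.400. Posterior mean: 0.404.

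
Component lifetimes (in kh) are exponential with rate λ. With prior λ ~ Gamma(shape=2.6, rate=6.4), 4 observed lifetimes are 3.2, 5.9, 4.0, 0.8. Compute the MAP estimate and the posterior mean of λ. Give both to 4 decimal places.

MAP = 0.2759, posterior mean = 0.3251

Σ times = 13.9. Posterior: Gamma(shape = 2.6+4 = 6.6, rate = 6.4+13.9 = 20.3).
Mode = (α−1)/β = 5.6/20.3 = 0.2759.
Mean = α/β = 6.6/20.3 = 0.3251.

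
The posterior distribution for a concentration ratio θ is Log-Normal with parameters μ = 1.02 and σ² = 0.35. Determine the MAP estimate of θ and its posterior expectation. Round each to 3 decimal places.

Mode = exp(μ − σ²) = exp(0.67) = 1.954.
Mean = exp(μ + σ²/2) = exp(1.195) = 3.304.
The mean is pulled above the mode by the posterior's right skew.

MAP: 1.954. Posterior mean: 3.304.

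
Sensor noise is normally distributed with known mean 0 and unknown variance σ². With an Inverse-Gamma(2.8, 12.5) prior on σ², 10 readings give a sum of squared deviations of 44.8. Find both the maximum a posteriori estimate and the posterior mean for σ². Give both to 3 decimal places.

Posterior: Inverse-Gamma(shape = 2.8+10/2 = 7.8, scale = 12.5+44.8/2 = 34.9).
Mode = β/(α+1) = 34.9/8.8 = 3.966.
Mean = β/(α−1) = 34.9/6.8 = 5.132.

σ²_MAP = 3.966, E[σ²|data] = 5.132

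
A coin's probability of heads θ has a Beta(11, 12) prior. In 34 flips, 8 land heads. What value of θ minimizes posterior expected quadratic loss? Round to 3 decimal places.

Posterior: Beta(11+8, 12+26) = Beta(19, 38).
Mode = (19−1)/(19+38−2) = 18/55 = 0.327.
Mean = 19/(19+38) = 19/57 = 0.333.
Quadratic loss ⇒ the optimal estimator is the posterior mean.

0.333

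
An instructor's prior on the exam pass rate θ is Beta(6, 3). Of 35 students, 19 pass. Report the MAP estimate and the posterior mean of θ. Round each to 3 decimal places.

MAP = 0.571; posterior mean = 0.568

Posterior: Beta(6+19, 3+16) = Beta(25, 19).
Mode = (25−1)/(25+19−2) = 24/42 = 0.571.
Mean = 25/(25+19) = 25/44 = 0.568.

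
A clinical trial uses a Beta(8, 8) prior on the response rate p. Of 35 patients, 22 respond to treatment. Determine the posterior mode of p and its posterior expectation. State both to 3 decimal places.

MAP = 0.592, posterior mean = 0.588

Posterior: Beta(8+22, 8+13) = Beta(30, 21).
Mode = (30−1)/(30+21−2) = 29/49 = 0.592.
Mean = 30/(30+21) = 30/51 = 0.588.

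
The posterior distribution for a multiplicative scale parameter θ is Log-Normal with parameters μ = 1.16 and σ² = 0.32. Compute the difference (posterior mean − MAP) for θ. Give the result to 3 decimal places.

Mode = exp(μ − σ²) = exp(0.84) = 2.316.
Mean = exp(μ + σ²/2) = exp(1.320) = 3.743.
Difference = 3.743 − 2.316 = 1.427.
Right-skewed posterior ⇒ mode < mean.

1.427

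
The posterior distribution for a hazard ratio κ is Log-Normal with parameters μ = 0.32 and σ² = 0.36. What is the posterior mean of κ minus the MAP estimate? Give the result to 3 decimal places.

Mode = exp(μ − σ²) = exp(-0.04) = 0.961.
Mean = exp(μ + σ²/2) = exp(0.500) = 1.649.
Difference = 1.649 − 0.961 = 0.688.
Mean > mode: the posterior has a right tail.

0.688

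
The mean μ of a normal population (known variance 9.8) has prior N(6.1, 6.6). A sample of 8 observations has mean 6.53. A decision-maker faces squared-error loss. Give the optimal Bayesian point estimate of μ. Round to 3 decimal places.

Posterior for μ is Normal. Precision-weighted mean: (1/6.6·6.1 + 8/9.8·6.53) / (1/6.6 + 8/9.8) = 6.463.
A Normal posterior is symmetric, so mode = mean.
Squared-error loss ⇒ the optimal estimator is the posterior mean.

6.463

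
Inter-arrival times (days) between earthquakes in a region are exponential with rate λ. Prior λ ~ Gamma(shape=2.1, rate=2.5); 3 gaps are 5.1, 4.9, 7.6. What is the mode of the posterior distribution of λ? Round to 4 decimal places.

Σ times = 17.6. Posterior: Gamma(shape = 2.1+3 = 5.1, rate = 2.5+17.6 = 20.1).
Mode = (α−1)/β = 4.1/20.1 = 0.2040.
Mean = α/β = 5.1/20.1 = 0.2537.
This is the posterior mode — the MAP estimate.

0.2040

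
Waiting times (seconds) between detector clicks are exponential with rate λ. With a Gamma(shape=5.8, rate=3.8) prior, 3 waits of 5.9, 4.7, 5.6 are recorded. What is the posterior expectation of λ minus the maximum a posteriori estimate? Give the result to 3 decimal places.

Σ times = 16.2. Posterior: Gamma(shape = 5.8+3 = 8.8, rate = 3.8+16.2 = 20.0).
Mode = (α−1)/β = 7.8/20.0 = 0.390.
Mean = α/β = 8.8/20.0 = 0.440.
Difference = 0.440 − 0.390 = 0.050.

0.050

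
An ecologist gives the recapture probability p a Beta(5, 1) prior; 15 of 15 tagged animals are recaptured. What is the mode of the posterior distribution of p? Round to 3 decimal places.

1.000

Posterior: Beta(5+15, 1+0) = Beta(20, 1).
Since β = 1 ≤ 1 and α > 1, the Beta density is monotone increasing on [0,1]; the mode is at 1.
Mean = 20/(20+1) = 0.952.
This is the posterior mode — the MAP estimate.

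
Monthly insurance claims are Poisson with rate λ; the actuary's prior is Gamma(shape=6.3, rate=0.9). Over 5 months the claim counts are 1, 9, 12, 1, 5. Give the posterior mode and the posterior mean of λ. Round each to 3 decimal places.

MAP = 5.644, posterior mean = 5.814

Σ counts = 28. Posterior: Gamma(shape = 6.3+28 = 34.3, rate = 0.9+5 = 5.9).
Mode = (α−1)/β = 33.3/5.9 = 5.644.
Mean = α/β = 34.3/5.9 = 5.814.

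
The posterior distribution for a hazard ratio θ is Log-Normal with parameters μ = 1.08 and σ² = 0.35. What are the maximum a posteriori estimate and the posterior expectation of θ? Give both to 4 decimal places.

MAP: 2.0751. Posterior mean: 3.5078.

Mode = exp(μ − σ²) = exp(0.73) = 2.0751.
Mean = exp(μ + σ²/2) = exp(1.255) = 3.5078.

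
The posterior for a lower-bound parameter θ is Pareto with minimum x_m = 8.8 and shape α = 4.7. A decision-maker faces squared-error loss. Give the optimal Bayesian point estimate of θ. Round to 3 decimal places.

11.178

The Pareto density is strictly decreasing on [x_m, ∞), so the mode is x_m = 8.800.
Mean = α·x_m/(α−1) = 4.7·8.8/3.7 = 11.178.
Squared-error loss ⇒ the optimal estimator is the posterior mean.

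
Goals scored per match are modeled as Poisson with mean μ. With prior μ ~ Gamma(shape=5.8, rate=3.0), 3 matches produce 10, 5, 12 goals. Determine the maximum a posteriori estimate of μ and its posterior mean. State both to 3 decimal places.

μ_MAP = 5.300, E[μ|data] = 5.467

Σ counts = 27. Posterior: Gamma(shape = 5.8+27 = 32.8, rate = 3.0+3 = 6.0).
Mode = (α−1)/β = 31.8/6.0 = 5.300.
Mean = α/β = 32.8/6.0 = 5.467.
Right-skewed posterior ⇒ mode < mean.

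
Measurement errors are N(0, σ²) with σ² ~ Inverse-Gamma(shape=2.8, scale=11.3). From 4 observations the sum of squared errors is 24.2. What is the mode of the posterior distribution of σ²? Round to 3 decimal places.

4.034

Posterior: Inverse-Gamma(shape = 2.8+4/2 = 4.8, scale = 11.3+24.2/2 = 23.4).
Mode = β/(α+1) = 23.4/5.8 = 4.034.
Mean = β/(α−1) = 23.4/3.8 = 6.158.
This is the posterior mode — the MAP estimate.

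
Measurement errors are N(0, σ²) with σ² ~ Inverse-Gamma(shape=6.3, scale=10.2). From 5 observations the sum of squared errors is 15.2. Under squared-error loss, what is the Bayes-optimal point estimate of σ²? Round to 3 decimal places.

2.282

Posterior: Inverse-Gamma(shape = 6.3+5/2 = 8.8, scale = 10.2+15.2/2 = 17.8).
Mode = β/(α+1) = 17.8/9.8 = 1.816.
Mean = β/(α−1) = 17.8/7.8 = 2.282.
Squared-error loss ⇒ the optimal estimator is the posterior mean.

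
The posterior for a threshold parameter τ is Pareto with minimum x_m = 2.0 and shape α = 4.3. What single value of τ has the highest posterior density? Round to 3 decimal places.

2.000

The Pareto density is strictly decreasing on [x_m, ∞), so the mode is x_m = 2.000.
Mean = α·x_m/(α−1) = 4.3·2.0/3.3 = 2.606.
This is the posterior mode — the MAP estimate.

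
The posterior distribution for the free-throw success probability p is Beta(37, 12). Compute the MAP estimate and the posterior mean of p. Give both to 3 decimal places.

MAP = 0.766, posterior mean = 0.755

Mode = (37−1)/(37+12−2) = 36/47 = 0.766.
Mean = 37/(37+12) = 37/49 = 0.755.
The mean is pulled below the mode by the posterior's left skew.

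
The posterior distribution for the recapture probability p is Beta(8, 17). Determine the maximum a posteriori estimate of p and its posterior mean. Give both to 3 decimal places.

MAP: 0.304. Posterior mean: 0.320.

Mode = (8−1)/(8+17−2) = 7/23 = 0.304.
Mean = 8/(8+17) = 8/25 = 0.320.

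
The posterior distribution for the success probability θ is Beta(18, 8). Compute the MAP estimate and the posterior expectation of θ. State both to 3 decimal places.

MAP = 0.708; posterior mean = 0.692

Mode = (18−1)/(18+8−2) = 17/24 = 0.708.
Mean = 18/(18+8) = 18/26 = 0.692.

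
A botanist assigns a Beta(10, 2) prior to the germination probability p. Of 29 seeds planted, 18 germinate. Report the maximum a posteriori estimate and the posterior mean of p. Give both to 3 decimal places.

p_MAP = 0.692, E[p|data] = 0.683

Posterior: Beta(10+18, 2+11) = Beta(28, 13).
Mode = (28−1)/(28+13−2) = 27/39 = 0.692.
Mean = 28/(28+13) = 28/41 = 0.683.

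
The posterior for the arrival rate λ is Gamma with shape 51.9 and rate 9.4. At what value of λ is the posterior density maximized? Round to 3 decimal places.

Mode = (α−1)/β = 50.9/9.4 = 5.415.
Mean = α/β = 51.9/9.4 = 5.521.
This is the posterior mode — the MAP estimate.

5.415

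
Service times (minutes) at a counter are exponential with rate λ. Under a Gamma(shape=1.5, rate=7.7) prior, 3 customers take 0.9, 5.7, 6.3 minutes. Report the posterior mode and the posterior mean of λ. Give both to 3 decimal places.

Σ times = 12.9. Posterior: Gamma(shape = 1.5+3 = 4.5, rate = 7.7+12.9 = 20.6).
Mode = (α−1)/β = 3.5/20.6 = 0.170.
Mean = α/β = 4.5/20.6 = 0.218.

λ_MAP = 0.170, E[λ|data] = 0.218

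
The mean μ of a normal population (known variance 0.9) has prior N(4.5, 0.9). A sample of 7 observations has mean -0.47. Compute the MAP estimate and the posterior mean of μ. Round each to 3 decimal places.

MAP = 0.151; posterior mean = 0.151

Posterior for μ is Normal. Precision-weighted mean: (1/0.9·4.5 + 7/0.9·-0.47) / (1/0.9 + 7/0.9) = 0.151.
A Normal posterior is symmetric, so mode = mean.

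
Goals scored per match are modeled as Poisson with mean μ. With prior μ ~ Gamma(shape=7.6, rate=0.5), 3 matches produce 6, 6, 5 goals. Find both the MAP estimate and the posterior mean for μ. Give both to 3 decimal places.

Σ counts = 17. Posterior: Gamma(shape = 7.6+17 = 24.6, rate = 0.5+3 = 3.5).
Mode = (α−1)/β = 23.6/3.5 = 6.743.
Mean = α/β = 24.6/3.5 = 7.029.

MAP = 6.743, posterior mean = 7.029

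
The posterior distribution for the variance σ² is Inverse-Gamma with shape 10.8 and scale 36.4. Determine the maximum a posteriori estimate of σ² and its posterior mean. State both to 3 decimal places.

σ²_MAP = 3.085, E[σ²|data] = 3.714

Mode = β/(α+1) = 36.4/11.8 = 3.085.
Mean = β/(α−1) = 36.4/9.8 = 3.714.
Mean > mode: the posterior has a right tail.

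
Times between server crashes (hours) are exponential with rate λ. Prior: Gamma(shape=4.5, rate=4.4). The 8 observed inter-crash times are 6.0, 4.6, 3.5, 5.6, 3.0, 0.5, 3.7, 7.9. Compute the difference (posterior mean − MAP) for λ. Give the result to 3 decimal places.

Σ times = 34.8. Posterior: Gamma(shape = 4.5+8 = 12.5, rate = 4.4+34.8 = 39.2).
Mode = (α−1)/β = 11.5/39.2 = 0.293.
Mean = α/β = 12.5/39.2 = 0.319.
Difference = 0.319 − 0.293 = 0.026.
The mean is pulled above the mode by the posterior's right skew.

0.026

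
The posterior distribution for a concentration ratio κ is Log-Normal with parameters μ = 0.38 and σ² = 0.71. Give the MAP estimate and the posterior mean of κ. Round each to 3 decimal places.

Mode = exp(μ − σ²) = exp(-0.33) = 0.719.
Mean = exp(μ + σ²/2) = exp(0.735) = 2.085.

MAP = 0.719, posterior mean = 2.085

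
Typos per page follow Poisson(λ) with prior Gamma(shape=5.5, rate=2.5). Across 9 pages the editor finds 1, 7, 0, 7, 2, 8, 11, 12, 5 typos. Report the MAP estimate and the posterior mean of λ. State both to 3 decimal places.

Σ counts = 53. Posterior: Gamma(shape = 5.5+53 = 58.5, rate = 2.5+9 = 11.5).
Mode = (α−1)/β = 57.5/11.5 = 5.000.
Mean = α/β = 58.5/11.5 = 5.087.

λ_MAP = 5.000, E[λ|data] = 5.087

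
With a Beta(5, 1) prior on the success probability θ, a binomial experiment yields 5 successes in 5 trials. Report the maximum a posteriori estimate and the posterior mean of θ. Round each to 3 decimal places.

MAP = 1.000; posterior mean = 0.909

Posterior: Beta(5+5, 1+0) = Beta(10, 1).
Since β = 1 ≤ 1 and α > 1, the Beta density is monotone increasing on [0,1]; the mode is at 1.
Mean = 10/(10+1) = 0.909.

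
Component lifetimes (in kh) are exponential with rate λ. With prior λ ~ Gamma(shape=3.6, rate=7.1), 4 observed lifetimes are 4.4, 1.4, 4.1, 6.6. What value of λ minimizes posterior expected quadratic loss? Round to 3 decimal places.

Σ times = 16.5. Posterior: Gamma(shape = 3.6+4 = 7.6, rate = 7.1+16.5 = 23.6).
Mode = (α−1)/β = 6.6/23.6 = 0.280.
Mean = α/β = 7.6/23.6 = 0.322.
Quadratic loss ⇒ the optimal estimator is the posterior mean.

0.322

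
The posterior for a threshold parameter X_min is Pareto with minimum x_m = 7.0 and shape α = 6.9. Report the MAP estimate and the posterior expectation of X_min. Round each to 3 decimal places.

X_min_MAP = 7.000, E[X_min|data] = 8.186

The Pareto density is strictly decreasing on [x_m, ∞), so the mode is x_m = 7.000.
Mean = α·x_m/(α−1) = 6.9·7.0/5.9 = 8.186.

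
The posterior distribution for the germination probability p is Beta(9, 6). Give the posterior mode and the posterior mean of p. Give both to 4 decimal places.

Mode = (9−1)/(9+6−2) = 8/13 = 0.6154.
Mean = 9/(9+6) = 9/15 = 0.6000.
Left-skewed posterior ⇒ mean < mode.

MAP: 0.6154. Posterior mean: 0.6000.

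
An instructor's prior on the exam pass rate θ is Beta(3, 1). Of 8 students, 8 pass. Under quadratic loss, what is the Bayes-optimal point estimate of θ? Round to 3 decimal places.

Posterior: Beta(3+8, 1+0) = Beta(11, 1).
Since β = 1 ≤ 1 and α > 1, the Beta density is monotone increasing on [0,1]; the mode is at 1.
Mean = 11/(11+1) = 0.917.
Quadratic loss ⇒ the optimal estimator is the posterior mean.

0.917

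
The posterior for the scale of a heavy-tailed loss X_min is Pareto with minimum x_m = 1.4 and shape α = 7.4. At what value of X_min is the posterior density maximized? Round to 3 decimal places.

1.400

The Pareto density is strictly decreasing on [x_m, ∞), so the mode is x_m = 1.400.
Mean = α·x_m/(α−1) = 7.4·1.4/6.4 = 1.619.
This is the posterior mode — the MAP estimate.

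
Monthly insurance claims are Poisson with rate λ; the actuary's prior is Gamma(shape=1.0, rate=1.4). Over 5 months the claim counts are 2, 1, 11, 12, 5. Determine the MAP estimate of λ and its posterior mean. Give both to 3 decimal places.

λ_MAP = 4.844, E[λ|data] = 5.000

Σ counts = 31. Posterior: Gamma(shape = 1.0+31 = 32.0, rate = 1.4+5 = 6.4).
Mode = (α−1)/β = 31.0/6.4 = 4.844.
Mean = α/β = 32.0/6.4 = 5.000.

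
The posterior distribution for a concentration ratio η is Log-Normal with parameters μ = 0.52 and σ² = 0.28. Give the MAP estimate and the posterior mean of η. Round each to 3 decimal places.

η_MAP = 1.271, E[η|data] = 1.935

Mode = exp(μ − σ²) = exp(0.24) = 1.271.
Mean = exp(μ + σ²/2) = exp(0.660) = 1.935.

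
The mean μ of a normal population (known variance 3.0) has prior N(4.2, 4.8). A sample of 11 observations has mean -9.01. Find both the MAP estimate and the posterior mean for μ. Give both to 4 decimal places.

Posterior for μ is Normal. Precision-weighted mean: (1/4.8·4.2 + 11/3.0·-9.01) / (1/4.8 + 11/3.0) = -8.2998.
A Normal posterior is symmetric, so mode = mean.

MAP = -8.2998; posterior mean = -8.2998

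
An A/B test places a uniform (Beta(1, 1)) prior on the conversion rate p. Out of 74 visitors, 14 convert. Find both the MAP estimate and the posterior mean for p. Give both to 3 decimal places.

p_MAP = 0.189, E[p|data] = 0.197

Posterior: Beta(1+14, 1+60) = Beta(15, 61).
Mode = (15−1)/(15+61−2) = 14/74 = 0.189.
Mean = 15/(15+61) = 15/76 = 0.197.
Right-skewed posterior ⇒ mode < mean.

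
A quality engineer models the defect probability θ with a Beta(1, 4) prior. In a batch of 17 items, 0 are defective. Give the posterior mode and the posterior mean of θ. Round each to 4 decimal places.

Posterior: Beta(1+0, 4+17) = Beta(1, 21).
Since α = 1 ≤ 1 and β > 1, the Beta density is monotone decreasing on [0,1]; the mode is at 0.
Mean = 1/(1+21) = 0.0455.
The posterior is right-skewed, so the mean exceeds the mode.

posterior mode = 0.0000, posterior mean = 0.0455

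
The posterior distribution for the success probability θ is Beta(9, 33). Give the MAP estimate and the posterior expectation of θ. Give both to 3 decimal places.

Mode = (9−1)/(9+33−2) = 8/40 = 0.200.
Mean = 9/(9+33) = 9/42 = 0.214.

θ_MAP = 0.200, E[θ|data] = 0.214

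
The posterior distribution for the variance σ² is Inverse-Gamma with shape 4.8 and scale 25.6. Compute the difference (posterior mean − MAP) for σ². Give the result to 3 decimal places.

2.323

Mode = β/(α+1) = 25.6/5.8 = 4.414.
Mean = β/(α−1) = 25.6/3.8 = 6.737.
Difference = 6.737 − 4.414 = 2.323.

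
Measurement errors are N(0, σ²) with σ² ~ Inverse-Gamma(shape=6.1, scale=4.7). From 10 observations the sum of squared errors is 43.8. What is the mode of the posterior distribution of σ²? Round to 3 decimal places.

Posterior: Inverse-Gamma(shape = 6.1+10/2 = 11.1, scale = 4.7+43.8/2 = 26.6).
Mode = β/(α+1) = 26.6/12.1 = 2.198.
Mean = β/(α−1) = 26.6/10.1 = 2.634.
This is the posterior mode — the MAP estimate.

2.198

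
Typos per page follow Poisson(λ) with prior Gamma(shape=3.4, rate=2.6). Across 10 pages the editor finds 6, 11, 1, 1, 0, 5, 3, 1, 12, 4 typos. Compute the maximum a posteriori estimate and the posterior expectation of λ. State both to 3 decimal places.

MAP = 3.683; posterior mean = 3.762

Σ counts = 44. Posterior: Gamma(shape = 3.4+44 = 47.4, rate = 2.6+10 = 12.6).
Mode = (α−1)/β = 46.4/12.6 = 3.683.
Mean = α/β = 47.4/12.6 = 3.762.
Right-skewed posterior ⇒ mode < mean.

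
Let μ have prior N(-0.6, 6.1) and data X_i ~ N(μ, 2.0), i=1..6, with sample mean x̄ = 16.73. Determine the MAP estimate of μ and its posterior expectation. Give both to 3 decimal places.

Posterior for μ is Normal. Precision-weighted mean: (1/6.1·-0.6 + 6/2.0·16.73) / (1/6.1 + 6/2.0) = 15.832.
A Normal posterior is symmetric, so mode = mean.

MAP = 15.832, posterior mean = 15.832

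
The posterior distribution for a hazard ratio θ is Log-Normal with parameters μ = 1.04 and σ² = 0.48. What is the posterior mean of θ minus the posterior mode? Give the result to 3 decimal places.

Mode = exp(μ − σ²) = exp(0.56) = 1.751.
Mean = exp(μ + σ²/2) = exp(1.280) = 3.597.
Difference = 3.597 − 1.751 = 1.846.
The posterior is right-skewed, so the mean exceeds the mode.

1.846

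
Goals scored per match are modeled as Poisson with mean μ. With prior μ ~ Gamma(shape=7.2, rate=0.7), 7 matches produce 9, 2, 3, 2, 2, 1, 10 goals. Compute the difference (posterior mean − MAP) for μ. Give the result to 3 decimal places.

Σ counts = 29. Posterior: Gamma(shape = 7.2+29 = 36.2, rate = 0.7+7 = 7.7).
Mode = (α−1)/β = 35.2/7.7 = 4.571.
Mean = α/β = 36.2/7.7 = 4.701.
Difference = 4.701 − 4.571 = 0.130.
The mean is pulled above the mode by the posterior's right skew.

0.130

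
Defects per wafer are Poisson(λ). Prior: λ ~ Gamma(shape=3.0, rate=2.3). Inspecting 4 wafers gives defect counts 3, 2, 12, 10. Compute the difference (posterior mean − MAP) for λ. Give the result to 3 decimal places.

Σ counts = 27. Posterior: Gamma(shape = 3.0+27 = 30.0, rate = 2.3+4 = 6.3).
Mode = (α−1)/β = 29.0/6.3 = 4.603.
Mean = α/β = 30.0/6.3 = 4.762.
Difference = 4.762 − 4.603 = 0.159.

0.159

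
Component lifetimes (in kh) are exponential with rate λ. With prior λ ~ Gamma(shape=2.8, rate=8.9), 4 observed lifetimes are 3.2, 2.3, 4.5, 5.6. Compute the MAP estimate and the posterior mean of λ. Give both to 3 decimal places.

Σ times = 15.6. Posterior: Gamma(shape = 2.8+4 = 6.8, rate = 8.9+15.6 = 24.5).
Mode = (α−1)/β = 5.8/24.5 = 0.237.
Mean = α/β = 6.8/24.5 = 0.278.
Mean > mode: the posterior has a right tail.

MAP estimate = 0.237, posterior mean = 0.278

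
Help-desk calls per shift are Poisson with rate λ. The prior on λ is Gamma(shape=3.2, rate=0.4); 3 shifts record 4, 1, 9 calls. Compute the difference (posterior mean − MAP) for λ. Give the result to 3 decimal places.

Σ counts = 14. Posterior: Gamma(shape = 3.2+14 = 17.2, rate = 0.4+3 = 3.4).
Mode = (α−1)/β = 16.2/3.4 = 4.765.
Mean = α/β = 17.2/3.4 = 5.059.
Difference = 5.059 − 4.765 = 0.294.
The posterior is right-skewed, so the mean exceeds the mode.

0.294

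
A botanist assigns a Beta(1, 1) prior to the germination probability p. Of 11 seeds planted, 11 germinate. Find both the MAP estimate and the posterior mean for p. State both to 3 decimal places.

Posterior: Beta(1+11, 1+0) = Beta(12, 1).
Since β = 1 ≤ 1 and α > 1, the Beta density is monotone increasing on [0,1]; the mode is at 1.
Mean = 12/(12+1) = 0.923.
The posterior is left-skewed, so the mode exceeds the mean.

p_MAP = 1.000, E[p|data] = 0.923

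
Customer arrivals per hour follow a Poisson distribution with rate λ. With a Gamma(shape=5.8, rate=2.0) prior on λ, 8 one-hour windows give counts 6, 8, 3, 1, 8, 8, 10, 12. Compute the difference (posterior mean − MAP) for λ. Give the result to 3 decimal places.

0.100

Σ counts = 56. Posterior: Gamma(shape = 5.8+56 = 61.8, rate = 2.0+8 = 10.0).
Mode = (α−1)/β = 60.8/10.0 = 6.080.
Mean = α/β = 61.8/10.0 = 6.180.
Difference = 6.180 − 6.080 = 0.100.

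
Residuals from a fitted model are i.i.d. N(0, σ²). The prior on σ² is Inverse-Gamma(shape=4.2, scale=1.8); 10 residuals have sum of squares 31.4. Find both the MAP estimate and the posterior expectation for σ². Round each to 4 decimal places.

Posterior: Inverse-Gamma(shape = 4.2+10/2 = 9.2, scale = 1.8+31.4/2 = 17.5).
Mode = β/(α+1) = 17.5/10.2 = 1.7157.
Mean = β/(α−1) = 17.5/8.2 = 2.1341.
The posterior is right-skewed, so the mean exceeds the mode.

MAP = 1.7157; posterior mean = 2.1341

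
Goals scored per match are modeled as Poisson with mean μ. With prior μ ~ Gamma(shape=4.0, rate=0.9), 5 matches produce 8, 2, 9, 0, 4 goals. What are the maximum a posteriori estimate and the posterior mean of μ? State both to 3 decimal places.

MAP = 4.407, posterior mean = 4.576

Σ counts = 23. Posterior: Gamma(shape = 4.0+23 = 27.0, rate = 0.9+5 = 5.9).
Mode = (α−1)/β = 26.0/5.9 = 4.407.
Mean = α/β = 27.0/5.9 = 4.576.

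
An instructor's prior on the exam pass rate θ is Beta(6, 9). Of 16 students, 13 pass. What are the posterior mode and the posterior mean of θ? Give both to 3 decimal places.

Posterior: Beta(6+13, 9+3) = Beta(19, 12).
Mode = (19−1)/(19+12−2) = 18/29 = 0.621.
Mean = 19/(19+12) = 19/31 = 0.613.
Left-skewed posterior ⇒ mean < mode.

θ_MAP = 0.621, E[θ|data] = 0.613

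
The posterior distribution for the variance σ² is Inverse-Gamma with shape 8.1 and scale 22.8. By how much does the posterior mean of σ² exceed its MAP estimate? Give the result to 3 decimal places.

Mode = β/(α+1) = 22.8/9.1 = 2.505.
Mean = β/(α−1) = 22.8/7.1 = 3.211.
Difference = 3.211 − 2.505 = 0.706.
The mean is pulled above the mode by the posterior's right skew.

0.706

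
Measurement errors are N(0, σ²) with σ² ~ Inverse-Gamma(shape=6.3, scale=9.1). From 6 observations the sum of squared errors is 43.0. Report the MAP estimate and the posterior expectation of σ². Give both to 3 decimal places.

MAP = 2.971; posterior mean = 3.687

Posterior: Inverse-Gamma(shape = 6.3+6/2 = 9.3, scale = 9.1+43.0/2 = 30.6).
Mode = β/(α+1) = 30.6/10.3 = 2.971.
Mean = β/(α−1) = 30.6/8.3 = 3.687.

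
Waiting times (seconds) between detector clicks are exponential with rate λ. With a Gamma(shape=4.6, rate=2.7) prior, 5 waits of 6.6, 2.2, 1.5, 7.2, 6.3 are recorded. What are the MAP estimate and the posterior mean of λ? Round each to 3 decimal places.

λ_MAP = 0.325, E[λ|data] = 0.362

Σ times = 23.8. Posterior: Gamma(shape = 4.6+5 = 9.6, rate = 2.7+23.8 = 26.5).
Mode = (α−1)/β = 8.6/26.5 = 0.325.
Mean = α/β = 9.6/26.5 = 0.362.
The posterior is right-skewed, so the mean exceeds the mode.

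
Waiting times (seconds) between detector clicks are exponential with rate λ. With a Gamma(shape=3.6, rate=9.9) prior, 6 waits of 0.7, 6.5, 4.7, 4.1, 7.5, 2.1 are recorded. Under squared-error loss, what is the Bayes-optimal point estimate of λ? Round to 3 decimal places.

0.270

Σ times = 25.6. Posterior: Gamma(shape = 3.6+6 = 9.6, rate = 9.9+25.6 = 35.5).
Mode = (α−1)/β = 8.6/35.5 = 0.242.
Mean = α/β = 9.6/35.5 = 0.270.
Squared-error loss ⇒ the optimal estimator is the posterior mean.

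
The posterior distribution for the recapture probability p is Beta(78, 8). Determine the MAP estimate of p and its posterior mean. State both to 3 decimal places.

Mode = (78−1)/(78+8−2) = 77/84 = 0.917.
Mean = 78/(78+8) = 78/86 = 0.907.
The mean is pulled below the mode by the posterior's left skew.

MAP: 0.917. Posterior mean: 0.907.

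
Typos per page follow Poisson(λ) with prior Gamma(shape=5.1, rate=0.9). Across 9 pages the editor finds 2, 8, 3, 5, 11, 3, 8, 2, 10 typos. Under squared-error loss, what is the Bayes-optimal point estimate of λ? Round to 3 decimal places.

5.768

Σ counts = 52. Posterior: Gamma(shape = 5.1+52 = 57.1, rate = 0.9+9 = 9.9).
Mode = (α−1)/β = 56.1/9.9 = 5.667.
Mean = α/β = 57.1/9.9 = 5.768.
Squared-error loss ⇒ the optimal estimator is the posterior mean.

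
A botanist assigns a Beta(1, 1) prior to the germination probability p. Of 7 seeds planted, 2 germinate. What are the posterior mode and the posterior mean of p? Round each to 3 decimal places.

Posterior: Beta(1+2, 1+5) = Beta(3, 6).
Mode = (3−1)/(3+6−2) = 2/7 = 0.286.
With a flat prior the MAP equals the MLE, 2/7.
Mean = 3/(3+6) = 3/9 = 0.333.
The mean is pulled above the mode by the posterior's right skew.

posterior mode = 0.286, posterior mean = 0.333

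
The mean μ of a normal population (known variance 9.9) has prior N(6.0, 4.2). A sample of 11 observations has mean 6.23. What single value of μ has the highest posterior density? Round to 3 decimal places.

6.189

Posterior for μ is Normal. Precision-weighted mean: (1/4.2·6.0 + 11/9.9·6.23) / (1/4.2 + 11/9.9) = 6.189.
A Normal posterior is symmetric, so mode = mean.
This is the posterior mode — the MAP estimate.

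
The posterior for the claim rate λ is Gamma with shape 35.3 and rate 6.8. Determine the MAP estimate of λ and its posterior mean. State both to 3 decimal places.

Mode = (α−1)/β = 34.3/6.8 = 5.044.
Mean = α/β = 35.3/6.8 = 5.191.

MAP = 5.044, posterior mean = 5.191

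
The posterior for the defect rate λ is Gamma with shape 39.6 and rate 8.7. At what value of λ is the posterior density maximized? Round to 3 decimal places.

4.437

Mode = (α−1)/β = 38.6/8.7 = 4.437.
Mean = α/β = 39.6/8.7 = 4.552.
This is the posterior mode — the MAP estimate.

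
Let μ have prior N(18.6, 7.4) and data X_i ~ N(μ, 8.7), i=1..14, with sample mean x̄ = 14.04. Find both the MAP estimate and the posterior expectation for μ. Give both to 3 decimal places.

Posterior for μ is Normal. Precision-weighted mean: (1/7.4·18.6 + 14/8.7·14.04) / (1/7.4 + 14/8.7) = 14.393.
A Normal posterior is symmetric, so mode = mean.

MAP estimate = 14.393, posterior expectation = 14.393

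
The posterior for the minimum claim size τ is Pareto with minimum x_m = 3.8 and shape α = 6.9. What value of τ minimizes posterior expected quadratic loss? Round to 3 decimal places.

The Pareto density is strictly decreasing on [x_m, ∞), so the mode is x_m = 3.800.
Mean = α·x_m/(α−1) = 6.9·3.8/5.9 = 4.444.
Quadratic loss ⇒ the optimal estimator is the posterior mean.

4.444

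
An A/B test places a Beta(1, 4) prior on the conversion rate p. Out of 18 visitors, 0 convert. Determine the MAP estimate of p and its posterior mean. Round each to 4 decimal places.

Posterior: Beta(1+0, 4+18) = Beta(1, 22).
Since α = 1 ≤ 1 and β > 1, the Beta density is monotone decreasing on [0,1]; the mode is at 0.
Mean = 1/(1+22) = 0.0435.
The posterior is right-skewed, so the mean exceeds the mode.

p_MAP = 0.0000, E[p|data] = 0.0435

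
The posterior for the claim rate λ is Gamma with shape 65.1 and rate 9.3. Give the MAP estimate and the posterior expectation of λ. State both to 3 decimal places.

Mode = (α−1)/β = 64.1/9.3 = 6.892.
Mean = α/β = 65.1/9.3 = 7.000.

MAP estimate = 6.892, posterior expectation = 7.000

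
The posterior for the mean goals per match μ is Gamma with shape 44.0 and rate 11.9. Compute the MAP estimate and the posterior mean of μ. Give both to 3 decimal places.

MAP estimate = 3.613, posterior mean = 3.697

Mode = (α−1)/β = 43.0/11.9 = 3.613.
Mean = α/β = 44.0/11.9 = 3.697.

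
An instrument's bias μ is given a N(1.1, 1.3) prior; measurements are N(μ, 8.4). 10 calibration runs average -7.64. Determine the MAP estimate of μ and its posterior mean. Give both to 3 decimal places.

μ_MAP = -4.209, E[μ|data] = -4.209

Posterior for μ is Normal. Precision-weighted mean: (1/1.3·1.1 + 10/8.4·-7.64) / (1/1.3 + 10/8.4) = -4.209.
A Normal posterior is symmetric, so mode = mean.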